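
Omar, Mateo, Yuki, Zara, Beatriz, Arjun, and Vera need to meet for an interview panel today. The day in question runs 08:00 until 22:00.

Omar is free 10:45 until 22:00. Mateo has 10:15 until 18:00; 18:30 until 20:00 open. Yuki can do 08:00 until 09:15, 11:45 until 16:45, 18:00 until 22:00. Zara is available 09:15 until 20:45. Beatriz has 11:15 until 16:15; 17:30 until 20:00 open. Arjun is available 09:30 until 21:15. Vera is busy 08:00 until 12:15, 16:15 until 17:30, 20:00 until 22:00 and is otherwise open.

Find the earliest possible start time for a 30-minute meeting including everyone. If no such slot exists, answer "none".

Omar free: 10:45-22:00.
Mateo free: 10:15-18:00, 18:30-20:00.
Yuki free: 08:00-09:15, 11:45-16:45, 18:00-22:00.
Zara free: 09:15-20:45.
Beatriz free: 11:15-16:15, 17:30-20:00.
Arjun free: 09:30-21:15.
Vera free: 12:15-16:15, 17:30-20:00 (invert busy blocks within the working day).
Omar ∩ Mateo: 10:45-18:00, 18:30-20:00.
Omar ∩ Mateo ∩ Yuki: 11:45-16:45, 18:30-20:00.
Omar ∩ Mateo ∩ Yuki ∩ Zara: 11:45-16:45, 18:30-20:00.
Omar ∩ Mateo ∩ Yuki ∩ Zara ∩ Beatriz: 11:45-16:15, 18:30-20:00.
Omar ∩ Mateo ∩ Yuki ∩ Zara ∩ Beatriz ∩ Arjun: 11:45-16:15, 18:30-20:00.
Omar ∩ Mateo ∩ Yuki ∩ Zara ∩ Beatriz ∩ Arjun ∩ Vera: 12:15-16:15, 18:30-20:00.
The first common window of at least 30 minutes is 12:15-16:15, so the earliest start is 12:15.

12:15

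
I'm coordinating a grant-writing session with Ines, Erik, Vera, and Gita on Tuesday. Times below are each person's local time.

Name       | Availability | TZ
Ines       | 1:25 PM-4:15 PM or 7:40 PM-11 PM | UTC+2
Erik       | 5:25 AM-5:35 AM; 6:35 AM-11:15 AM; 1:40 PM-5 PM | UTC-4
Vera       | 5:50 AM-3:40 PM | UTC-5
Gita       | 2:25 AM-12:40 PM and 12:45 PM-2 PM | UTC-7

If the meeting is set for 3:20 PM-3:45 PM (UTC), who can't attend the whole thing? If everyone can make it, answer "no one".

Erik, Ines

Ines in UTC: 11:25-14:15, 17:40-21:00 (subtract 2h to convert from UTC+2).
Erik in UTC: 09:25-09:35, 10:35-15:15, 17:40-21:00 (add 4h to convert from UTC-4).
Vera in UTC: 10:50-20:40 (add 5h to convert from UTC-5).
Gita in UTC: 09:25-19:40, 19:45-21:00 (add 7h to convert from UTC-7).
Ines: not fully free for 15:20-15:45. Erik: not fully free for 15:20-15:45. Vera: free for 15:20-15:45. Gita: free for 15:20-15:45.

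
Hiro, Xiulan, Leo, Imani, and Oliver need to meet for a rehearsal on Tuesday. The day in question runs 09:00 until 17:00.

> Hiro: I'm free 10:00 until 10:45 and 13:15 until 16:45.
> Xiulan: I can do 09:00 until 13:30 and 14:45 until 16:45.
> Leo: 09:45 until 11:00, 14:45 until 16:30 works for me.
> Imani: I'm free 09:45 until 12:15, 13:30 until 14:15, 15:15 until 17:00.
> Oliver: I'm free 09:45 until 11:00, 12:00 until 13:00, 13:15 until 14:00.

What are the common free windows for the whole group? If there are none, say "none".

Hiro ∩ Xiulan: 10:00-10:45, 13:15-13:30, 14:45-16:45.
Hiro ∩ Xiulan ∩ Leo: 10:00-10:45, 14:45-16:30.
Hiro ∩ Xiulan ∩ Leo ∩ Imani: 10:00-10:45, 15:15-16:30.
Hiro ∩ Xiulan ∩ Leo ∩ Imani ∩ Oliver: 10:00-10:45.
Those are the intersection windows.

10:00-10:45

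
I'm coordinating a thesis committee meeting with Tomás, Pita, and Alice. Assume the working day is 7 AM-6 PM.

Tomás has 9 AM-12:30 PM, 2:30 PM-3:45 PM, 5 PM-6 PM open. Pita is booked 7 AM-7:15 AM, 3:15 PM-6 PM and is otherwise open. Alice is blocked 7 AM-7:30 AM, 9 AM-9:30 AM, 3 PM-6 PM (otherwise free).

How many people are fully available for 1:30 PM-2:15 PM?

Tomás free: 09:00-12:30, 14:30-15:45, 17:00-18:00.
Pita free: 07:15-15:15 (invert busy blocks within the working day).
Alice free: 07:30-09:00, 09:30-15:00 (invert busy blocks within the working day).
Pita and Alice can make the full 13:30-14:15 slot — that's 2.

2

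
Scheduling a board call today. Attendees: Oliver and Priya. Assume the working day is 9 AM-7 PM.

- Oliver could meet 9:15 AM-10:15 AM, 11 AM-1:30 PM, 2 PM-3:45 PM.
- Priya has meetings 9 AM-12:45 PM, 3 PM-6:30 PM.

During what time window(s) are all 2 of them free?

Oliver free: 09:15-10:15, 11:00-13:30, 14:00-15:45.
Priya free: 12:45-15:00, 18:30-19:00 (invert busy blocks within the working day).
Oliver ∩ Priya: 12:45-13:30, 14:00-15:00.

12:45-13:30, 14:00-15:00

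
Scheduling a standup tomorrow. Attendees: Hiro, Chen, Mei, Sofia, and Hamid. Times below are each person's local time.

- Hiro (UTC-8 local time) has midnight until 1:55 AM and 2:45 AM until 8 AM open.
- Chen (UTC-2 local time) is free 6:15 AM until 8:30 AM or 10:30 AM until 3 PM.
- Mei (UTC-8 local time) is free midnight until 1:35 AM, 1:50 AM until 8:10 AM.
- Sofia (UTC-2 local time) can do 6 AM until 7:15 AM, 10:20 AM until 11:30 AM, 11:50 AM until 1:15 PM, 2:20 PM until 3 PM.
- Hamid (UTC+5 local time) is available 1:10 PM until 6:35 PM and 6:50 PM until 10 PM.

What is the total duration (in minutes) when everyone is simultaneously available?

205

Hiro in UTC: 08:00-09:55, 10:45-16:00 (add 8h to convert from UTC-8).
Chen in UTC: 08:15-10:30, 12:30-17:00 (add 2h to convert from UTC-2).
Mei in UTC: 08:00-09:35, 09:50-16:10 (add 8h to convert from UTC-8).
Sofia in UTC: 08:00-09:15, 12:20-13:30, 13:50-15:15, 16:20-17:00 (add 2h to convert from UTC-2).
Hamid in UTC: 08:10-13:35, 13:50-17:00 (subtract 5h to convert from UTC+5).
Hiro ∩ Chen: 08:15-09:55, 12:30-16:00.
Hiro ∩ Chen ∩ Mei: 08:15-09:35, 09:50-09:55, 12:30-16:00.
Hiro ∩ Chen ∩ Mei ∩ Sofia: 08:15-09:15, 12:30-13:30, 13:50-15:15.
Hiro ∩ Chen ∩ Mei ∩ Sofia ∩ Hamid: 08:15-09:15, 12:30-13:30, 13:50-15:15.
Summing the common windows: 60 + 60 + 85 = 205 minutes.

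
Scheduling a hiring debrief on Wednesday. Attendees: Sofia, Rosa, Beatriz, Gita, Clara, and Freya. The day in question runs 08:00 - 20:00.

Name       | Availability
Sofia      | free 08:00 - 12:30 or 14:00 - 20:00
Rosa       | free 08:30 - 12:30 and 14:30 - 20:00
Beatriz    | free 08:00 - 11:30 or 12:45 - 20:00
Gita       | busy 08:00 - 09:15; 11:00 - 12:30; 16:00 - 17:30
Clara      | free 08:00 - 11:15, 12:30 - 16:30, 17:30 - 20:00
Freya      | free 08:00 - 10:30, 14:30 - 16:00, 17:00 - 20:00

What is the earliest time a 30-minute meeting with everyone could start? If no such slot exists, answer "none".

09:15

Sofia free: 08:00-12:30, 14:00-20:00.
Rosa free: 08:30-12:30, 14:30-20:00.
Beatriz free: 08:00-11:30, 12:45-20:00.
Gita free: 09:15-11:00, 12:30-16:00, 17:30-20:00 (invert busy blocks within the working day).
Clara free: 08:00-11:15, 12:30-16:30, 17:30-20:00.
Freya free: 08:00-10:30, 14:30-16:00, 17:00-20:00.
Sofia ∩ Rosa: 08:30-12:30, 14:30-20:00.
Sofia ∩ Rosa ∩ Beatriz: 08:30-11:30, 14:30-20:00.
Sofia ∩ Rosa ∩ Beatriz ∩ Gita: 09:15-11:00, 14:30-16:00, 17:30-20:00.
Sofia ∩ Rosa ∩ Beatriz ∩ Gita ∩ Clara: 09:15-11:00, 14:30-16:00, 17:30-20:00.
Sofia ∩ Rosa ∩ Beatriz ∩ Gita ∩ Clara ∩ Freya: 09:15-10:30, 14:30-16:00, 17:30-20:00.
The first common window of at least 30 minutes is 09:15-10:30, so the earliest start is 09:15.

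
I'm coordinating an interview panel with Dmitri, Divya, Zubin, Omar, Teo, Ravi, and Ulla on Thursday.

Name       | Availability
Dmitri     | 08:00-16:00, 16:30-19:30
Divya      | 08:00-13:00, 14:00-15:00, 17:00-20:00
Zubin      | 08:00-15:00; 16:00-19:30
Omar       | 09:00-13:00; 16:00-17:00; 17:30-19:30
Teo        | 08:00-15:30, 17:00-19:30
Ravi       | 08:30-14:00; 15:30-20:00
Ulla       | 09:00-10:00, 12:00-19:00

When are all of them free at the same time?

09:00-10:00, 12:00-13:00, 17:30-19:00

Dmitri ∩ Divya: 08:00-13:00, 14:00-15:00, 17:00-19:30.
Dmitri ∩ Divya ∩ Zubin: 08:00-13:00, 14:00-15:00, 17:00-19:30.
Dmitri ∩ Divya ∩ Zubin ∩ Omar: 09:00-13:00, 17:30-19:30.
Dmitri ∩ Divya ∩ Zubin ∩ Omar ∩ Teo: 09:00-13:00, 17:30-19:30.
Dmitri ∩ Divya ∩ Zubin ∩ Omar ∩ Teo ∩ Ravi: 09:00-13:00, 17:30-19:30.
Dmitri ∩ Divya ∩ Zubin ∩ Omar ∩ Teo ∩ Ravi ∩ Ulla: 09:00-10:00, 12:00-13:00, 17:30-19:00.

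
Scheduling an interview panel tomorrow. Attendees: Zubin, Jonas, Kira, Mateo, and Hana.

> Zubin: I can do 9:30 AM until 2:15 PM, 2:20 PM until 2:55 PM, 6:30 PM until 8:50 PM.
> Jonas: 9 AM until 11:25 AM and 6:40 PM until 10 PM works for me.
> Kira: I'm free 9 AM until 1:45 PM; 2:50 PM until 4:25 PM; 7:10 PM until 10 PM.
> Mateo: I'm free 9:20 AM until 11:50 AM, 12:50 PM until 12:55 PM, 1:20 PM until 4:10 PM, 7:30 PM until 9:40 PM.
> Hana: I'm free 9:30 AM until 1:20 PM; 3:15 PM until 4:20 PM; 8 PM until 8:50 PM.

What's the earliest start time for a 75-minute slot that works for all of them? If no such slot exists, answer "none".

Zubin ∩ Jonas: 09:30-11:25, 18:40-20:50.
Zubin ∩ Jonas ∩ Kira: 09:30-11:25, 19:10-20:50.
Zubin ∩ Jonas ∩ Kira ∩ Mateo: 09:30-11:25, 19:30-20:50.
Zubin ∩ Jonas ∩ Kira ∩ Mateo ∩ Hana: 09:30-11:25, 20:00-20:50.
Those are the intersection windows.
The first common window of at least 75 minutes is 09:30-11:25, so the earliest start is 09:30.

09:30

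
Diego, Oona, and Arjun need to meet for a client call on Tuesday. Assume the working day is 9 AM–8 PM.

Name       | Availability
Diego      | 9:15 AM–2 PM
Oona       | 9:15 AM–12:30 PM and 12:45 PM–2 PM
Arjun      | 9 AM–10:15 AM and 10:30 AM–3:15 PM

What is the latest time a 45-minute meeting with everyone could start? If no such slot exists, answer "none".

Diego ∩ Oona: 09:15-12:30, 12:45-14:00.
Diego ∩ Oona ∩ Arjun: 09:15-10:15, 10:30-12:30, 12:45-14:00.
The last common window of at least 45 minutes is 12:45-14:00; a 45-minute meeting can start as late as 13:15 and still end by 14:00.

13:15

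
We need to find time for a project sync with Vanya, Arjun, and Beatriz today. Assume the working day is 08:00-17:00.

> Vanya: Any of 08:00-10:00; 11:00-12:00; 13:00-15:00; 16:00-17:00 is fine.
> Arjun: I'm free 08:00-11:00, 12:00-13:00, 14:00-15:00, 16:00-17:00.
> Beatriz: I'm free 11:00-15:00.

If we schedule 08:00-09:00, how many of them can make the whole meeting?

2

Vanya and Arjun can make the full 08:00-09:00 slot — that's 2.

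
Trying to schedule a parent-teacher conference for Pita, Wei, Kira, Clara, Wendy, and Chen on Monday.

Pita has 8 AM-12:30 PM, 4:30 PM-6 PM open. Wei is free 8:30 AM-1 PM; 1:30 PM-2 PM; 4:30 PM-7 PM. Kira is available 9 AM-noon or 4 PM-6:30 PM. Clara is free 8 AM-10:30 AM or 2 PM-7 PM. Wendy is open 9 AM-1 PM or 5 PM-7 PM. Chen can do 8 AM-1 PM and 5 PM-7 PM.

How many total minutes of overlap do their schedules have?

150

Pita ∩ Wei: 08:30-12:30, 16:30-18:00.
Pita ∩ Wei ∩ Kira: 09:00-12:00, 16:30-18:00.
Pita ∩ Wei ∩ Kira ∩ Clara: 09:00-10:30, 16:30-18:00.
Pita ∩ Wei ∩ Kira ∩ Clara ∩ Wendy: 09:00-10:30, 17:00-18:00.
Pita ∩ Wei ∩ Kira ∩ Clara ∩ Wendy ∩ Chen: 09:00-10:30, 17:00-18:00.
Summing the common windows: 90 + 60 = 150 minutes.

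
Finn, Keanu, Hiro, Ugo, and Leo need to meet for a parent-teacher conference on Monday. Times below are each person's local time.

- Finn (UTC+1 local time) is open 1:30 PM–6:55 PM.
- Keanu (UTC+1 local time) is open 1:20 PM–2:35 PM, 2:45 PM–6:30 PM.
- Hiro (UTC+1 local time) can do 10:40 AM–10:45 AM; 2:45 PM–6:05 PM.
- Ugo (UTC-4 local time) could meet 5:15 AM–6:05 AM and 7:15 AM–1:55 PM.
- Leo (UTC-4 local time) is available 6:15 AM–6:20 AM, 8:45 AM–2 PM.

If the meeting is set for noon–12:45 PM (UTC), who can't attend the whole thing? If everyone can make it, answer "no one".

Finn, Hiro, Keanu, Leo

Finn in UTC: 12:30-17:55 (subtract 1h to convert from UTC+1).
Keanu in UTC: 12:20-13:35, 13:45-17:30 (subtract 1h to convert from UTC+1).
Hiro in UTC: 09:40-09:45, 13:45-17:05 (subtract 1h to convert from UTC+1).
Ugo in UTC: 09:15-10:05, 11:15-17:55 (add 4h to convert from UTC-4).
Leo in UTC: 10:15-10:20, 12:45-18:00 (add 4h to convert from UTC-4).
Finn: not fully free for 12:00-12:45. Keanu: not fully free for 12:00-12:45. Hiro: not fully free for 12:00-12:45. Ugo: free for 12:00-12:45. Leo: not fully free for 12:00-12:45.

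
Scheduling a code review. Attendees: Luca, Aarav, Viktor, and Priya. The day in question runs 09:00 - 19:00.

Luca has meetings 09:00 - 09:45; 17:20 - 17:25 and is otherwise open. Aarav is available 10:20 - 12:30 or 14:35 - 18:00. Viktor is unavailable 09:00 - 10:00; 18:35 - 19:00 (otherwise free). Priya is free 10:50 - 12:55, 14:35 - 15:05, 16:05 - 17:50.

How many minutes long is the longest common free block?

Luca free: 09:45-17:20, 17:25-19:00 (invert busy blocks within the working day).
Aarav free: 10:20-12:30, 14:35-18:00.
Viktor free: 10:00-18:35 (invert busy blocks within the working day).
Priya free: 10:50-12:55, 14:35-15:05, 16:05-17:50.
Luca ∩ Aarav: 10:20-12:30, 14:35-17:20, 17:25-18:00.
Luca ∩ Aarav ∩ Viktor: 10:20-12:30, 14:35-17:20, 17:25-18:00.
Luca ∩ Aarav ∩ Viktor ∩ Priya: 10:50-12:30, 14:35-15:05, 16:05-17:20, 17:25-17:50.
The longest is 10:50-12:30 at 100 minutes.

100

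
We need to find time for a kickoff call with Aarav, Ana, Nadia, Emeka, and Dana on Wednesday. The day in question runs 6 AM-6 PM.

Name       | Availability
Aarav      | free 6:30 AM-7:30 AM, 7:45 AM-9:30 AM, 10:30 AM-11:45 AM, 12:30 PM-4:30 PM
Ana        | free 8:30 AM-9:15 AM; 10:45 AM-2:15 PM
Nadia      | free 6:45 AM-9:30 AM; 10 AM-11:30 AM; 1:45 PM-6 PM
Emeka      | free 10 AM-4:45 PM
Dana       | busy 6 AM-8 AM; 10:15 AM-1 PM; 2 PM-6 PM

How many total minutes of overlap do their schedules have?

15

Aarav free: 06:30-07:30, 07:45-09:30, 10:30-11:45, 12:30-16:30.
Ana free: 08:30-09:15, 10:45-14:15.
Nadia free: 06:45-09:30, 10:00-11:30, 13:45-18:00.
Emeka free: 10:00-16:45.
Dana free: 08:00-10:15, 13:00-14:00 (invert busy blocks within the working day).
Aarav ∩ Ana: 08:30-09:15, 10:45-11:45, 12:30-14:15.
Aarav ∩ Ana ∩ Nadia: 08:30-09:15, 10:45-11:30, 13:45-14:15.
Aarav ∩ Ana ∩ Nadia ∩ Emeka: 10:45-11:30, 13:45-14:15.
Aarav ∩ Ana ∩ Nadia ∩ Emeka ∩ Dana: 13:45-14:00.
So the common availability across everyone is 13:45-14:00.
That's a single block of 15 minutes.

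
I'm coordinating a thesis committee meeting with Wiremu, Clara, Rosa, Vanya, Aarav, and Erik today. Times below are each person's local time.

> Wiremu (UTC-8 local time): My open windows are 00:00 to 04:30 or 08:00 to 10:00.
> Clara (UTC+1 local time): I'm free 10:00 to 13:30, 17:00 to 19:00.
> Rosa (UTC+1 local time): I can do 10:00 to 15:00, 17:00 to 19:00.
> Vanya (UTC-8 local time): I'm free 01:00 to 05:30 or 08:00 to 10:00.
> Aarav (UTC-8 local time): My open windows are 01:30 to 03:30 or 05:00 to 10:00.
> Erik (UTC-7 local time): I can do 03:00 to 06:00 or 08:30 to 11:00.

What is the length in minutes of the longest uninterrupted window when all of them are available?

120

Wiremu in UTC: 08:00-12:30, 16:00-18:00 (add 8h to convert from UTC-8).
Clara in UTC: 09:00-12:30, 16:00-18:00 (subtract 1h to convert from UTC+1).
Rosa in UTC: 09:00-14:00, 16:00-18:00 (subtract 1h to convert from UTC+1).
Vanya in UTC: 09:00-13:30, 16:00-18:00 (add 8h to convert from UTC-8).
Aarav in UTC: 09:30-11:30, 13:00-18:00 (add 8h to convert from UTC-8).
Erik in UTC: 10:00-13:00, 15:30-18:00 (add 7h to convert from UTC-7).
Wiremu ∩ Clara: 09:00-12:30, 16:00-18:00.
Wiremu ∩ Clara ∩ Rosa: 09:00-12:30, 16:00-18:00.
Wiremu ∩ Clara ∩ Rosa ∩ Vanya: 09:00-12:30, 16:00-18:00.
Wiremu ∩ Clara ∩ Rosa ∩ Vanya ∩ Aarav: 09:30-11:30, 16:00-18:00.
Wiremu ∩ Clara ∩ Rosa ∩ Vanya ∩ Aarav ∩ Erik: 10:00-11:30, 16:00-18:00.
The longest is 16:00-18:00 at 120 minutes.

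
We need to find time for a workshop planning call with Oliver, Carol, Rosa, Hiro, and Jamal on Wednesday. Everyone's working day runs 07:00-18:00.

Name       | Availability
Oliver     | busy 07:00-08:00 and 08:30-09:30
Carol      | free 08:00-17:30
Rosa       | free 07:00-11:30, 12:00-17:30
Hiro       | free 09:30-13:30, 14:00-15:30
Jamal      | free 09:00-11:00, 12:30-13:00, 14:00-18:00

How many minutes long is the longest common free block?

Oliver free: 08:00-08:30, 09:30-18:00 (invert busy blocks within the working day).
Carol free: 08:00-17:30.
Rosa free: 07:00-11:30, 12:00-17:30.
Hiro free: 09:30-13:30, 14:00-15:30.
Jamal free: 09:00-11:00, 12:30-13:00, 14:00-18:00.
Oliver ∩ Carol: 08:00-08:30, 09:30-17:30.
Oliver ∩ Carol ∩ Rosa: 08:00-08:30, 09:30-11:30, 12:00-17:30.
Oliver ∩ Carol ∩ Rosa ∩ Hiro: 09:30-11:30, 12:00-13:30, 14:00-15:30.
Oliver ∩ Carol ∩ Rosa ∩ Hiro ∩ Jamal: 09:30-11:00, 12:30-13:00, 14:00-15:30.
So the common availability across everyone is 09:30-11:00, 12:30-13:00, 14:00-15:30.
The longest is 09:30-11:00 at 90 minutes.

90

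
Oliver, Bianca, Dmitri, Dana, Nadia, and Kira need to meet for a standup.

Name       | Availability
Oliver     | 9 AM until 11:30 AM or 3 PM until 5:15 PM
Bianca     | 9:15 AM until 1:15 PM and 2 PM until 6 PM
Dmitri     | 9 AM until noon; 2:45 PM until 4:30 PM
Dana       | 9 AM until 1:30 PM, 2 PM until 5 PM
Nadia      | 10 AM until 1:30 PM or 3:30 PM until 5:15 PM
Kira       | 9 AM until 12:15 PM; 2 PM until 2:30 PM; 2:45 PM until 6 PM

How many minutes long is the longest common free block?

90

Oliver ∩ Bianca: 09:15-11:30, 15:00-17:15.
Oliver ∩ Bianca ∩ Dmitri: 09:15-11:30, 15:00-16:30.
Oliver ∩ Bianca ∩ Dmitri ∩ Dana: 09:15-11:30, 15:00-16:30.
Oliver ∩ Bianca ∩ Dmitri ∩ Dana ∩ Nadia: 10:00-11:30, 15:30-16:30.
Oliver ∩ Bianca ∩ Dmitri ∩ Dana ∩ Nadia ∩ Kira: 10:00-11:30, 15:30-16:30.
So the common availability across everyone is 10:00-11:30, 15:30-16:30.
The longest is 10:00-11:30 at 90 minutes.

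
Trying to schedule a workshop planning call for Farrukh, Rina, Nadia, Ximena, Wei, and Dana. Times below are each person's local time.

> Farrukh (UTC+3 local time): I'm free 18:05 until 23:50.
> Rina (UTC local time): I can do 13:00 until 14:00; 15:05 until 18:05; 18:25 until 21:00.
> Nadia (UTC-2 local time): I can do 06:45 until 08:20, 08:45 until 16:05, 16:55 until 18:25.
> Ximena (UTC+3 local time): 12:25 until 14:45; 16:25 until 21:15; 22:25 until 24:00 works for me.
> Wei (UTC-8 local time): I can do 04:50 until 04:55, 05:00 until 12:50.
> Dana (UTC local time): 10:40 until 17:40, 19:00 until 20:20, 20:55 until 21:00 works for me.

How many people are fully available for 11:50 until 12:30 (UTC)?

Farrukh in UTC: 15:05-20:50 (subtract 3h to convert from UTC+3).
Rina in UTC: 13:00-14:00, 15:05-18:05, 18:25-21:00.
Nadia in UTC: 08:45-10:20, 10:45-18:05, 18:55-20:25 (add 2h to convert from UTC-2).
Ximena in UTC: 09:25-11:45, 13:25-18:15, 19:25-21:00 (subtract 3h to convert from UTC+3).
Wei in UTC: 12:50-12:55, 13:00-20:50 (add 8h to convert from UTC-8).
Dana in UTC: 10:40-17:40, 19:00-20:20, 20:55-21:00.
Nadia and Dana can make the full 11:50-12:30 slot — that's 2.

2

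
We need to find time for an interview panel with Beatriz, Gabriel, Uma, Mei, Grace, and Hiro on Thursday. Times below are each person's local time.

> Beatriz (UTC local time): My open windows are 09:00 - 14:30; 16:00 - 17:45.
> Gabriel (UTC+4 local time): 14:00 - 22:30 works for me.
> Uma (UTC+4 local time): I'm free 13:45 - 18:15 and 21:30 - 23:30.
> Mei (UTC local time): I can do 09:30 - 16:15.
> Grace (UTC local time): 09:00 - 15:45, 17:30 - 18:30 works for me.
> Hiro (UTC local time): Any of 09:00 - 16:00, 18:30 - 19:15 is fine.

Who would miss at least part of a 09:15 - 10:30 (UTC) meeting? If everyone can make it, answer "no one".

Gabriel, Mei, Uma

Beatriz in UTC: 09:00-14:30, 16:00-17:45.
Gabriel in UTC: 10:00-18:30 (subtract 4h to convert from UTC+4).
Uma in UTC: 09:45-14:15, 17:30-19:30 (subtract 4h to convert from UTC+4).
Mei in UTC: 09:30-16:15.
Grace in UTC: 09:00-15:45, 17:30-18:30.
Hiro in UTC: 09:00-16:00, 18:30-19:15.
Beatriz: free for 09:15-10:30. Gabriel: not fully free for 09:15-10:30. Uma: not fully free for 09:15-10:30. Mei: not fully free for 09:15-10:30. Grace: free for 09:15-10:30. Hiro: free for 09:15-10:30.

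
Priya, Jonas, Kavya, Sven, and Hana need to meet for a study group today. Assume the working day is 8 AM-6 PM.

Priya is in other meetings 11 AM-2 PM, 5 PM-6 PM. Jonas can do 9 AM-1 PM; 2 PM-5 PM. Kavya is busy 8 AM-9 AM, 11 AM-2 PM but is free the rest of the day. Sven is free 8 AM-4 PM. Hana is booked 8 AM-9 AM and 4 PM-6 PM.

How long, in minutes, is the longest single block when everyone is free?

Priya free: 08:00-11:00, 14:00-17:00 (invert busy blocks within the working day).
Jonas free: 09:00-13:00, 14:00-17:00.
Kavya free: 09:00-11:00, 14:00-18:00 (invert busy blocks within the working day).
Sven free: 08:00-16:00.
Hana free: 09:00-16:00 (invert busy blocks within the working day).
Priya ∩ Jonas: 09:00-11:00, 14:00-17:00.
Priya ∩ Jonas ∩ Kavya: 09:00-11:00, 14:00-17:00.
Priya ∩ Jonas ∩ Kavya ∩ Sven: 09:00-11:00, 14:00-16:00.
Priya ∩ Jonas ∩ Kavya ∩ Sven ∩ Hana: 09:00-11:00, 14:00-16:00.
The longest is 09:00-11:00 at 120 minutes.

120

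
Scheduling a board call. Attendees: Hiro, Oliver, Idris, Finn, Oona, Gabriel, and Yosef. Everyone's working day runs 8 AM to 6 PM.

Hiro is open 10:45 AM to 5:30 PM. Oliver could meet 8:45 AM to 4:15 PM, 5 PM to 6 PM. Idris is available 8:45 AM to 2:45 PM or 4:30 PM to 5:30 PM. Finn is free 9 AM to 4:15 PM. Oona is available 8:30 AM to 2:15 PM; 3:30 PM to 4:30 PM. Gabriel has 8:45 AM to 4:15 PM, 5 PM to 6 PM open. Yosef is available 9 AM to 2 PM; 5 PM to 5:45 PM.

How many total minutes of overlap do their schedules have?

195

Hiro ∩ Oliver: 10:45-16:15, 17:00-17:30.
Hiro ∩ Oliver ∩ Idris: 10:45-14:45, 17:00-17:30.
Hiro ∩ Oliver ∩ Idris ∩ Finn: 10:45-14:45.
Hiro ∩ Oliver ∩ Idris ∩ Finn ∩ Oona: 10:45-14:15.
Hiro ∩ Oliver ∩ Idris ∩ Finn ∩ Oona ∩ Gabriel: 10:45-14:15.
Hiro ∩ Oliver ∩ Idris ∩ Finn ∩ Oona ∩ Gabriel ∩ Yosef: 10:45-14:00.
So the common availability across everyone is 10:45-14:00.
That's a single block of 195 minutes.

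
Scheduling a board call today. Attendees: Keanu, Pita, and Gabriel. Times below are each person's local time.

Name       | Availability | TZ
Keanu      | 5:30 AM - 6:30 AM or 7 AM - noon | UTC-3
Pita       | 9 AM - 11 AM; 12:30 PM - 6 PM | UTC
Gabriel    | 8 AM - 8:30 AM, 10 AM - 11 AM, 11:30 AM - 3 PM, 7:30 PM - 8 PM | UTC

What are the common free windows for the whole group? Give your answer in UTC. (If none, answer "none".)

Keanu in UTC: 08:30-09:30, 10:00-15:00 (add 3h to convert from UTC-3).
Pita in UTC: 09:00-11:00, 12:30-18:00.
Gabriel in UTC: 08:00-08:30, 10:00-11:00, 11:30-15:00, 19:30-20:00.
Keanu ∩ Pita: 09:00-09:30, 10:00-11:00, 12:30-15:00.
Keanu ∩ Pita ∩ Gabriel: 10:00-11:00, 12:30-15:00.

10:00-11:00, 12:30-15:00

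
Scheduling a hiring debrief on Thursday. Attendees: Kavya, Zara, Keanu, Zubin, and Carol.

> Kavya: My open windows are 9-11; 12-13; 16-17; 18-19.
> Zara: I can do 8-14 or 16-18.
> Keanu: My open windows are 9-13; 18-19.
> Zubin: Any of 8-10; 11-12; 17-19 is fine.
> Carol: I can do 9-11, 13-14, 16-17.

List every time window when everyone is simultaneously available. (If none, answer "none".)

Kavya ∩ Zara: 09:00-11:00, 12:00-13:00, 16:00-17:00.
Kavya ∩ Zara ∩ Keanu: 09:00-11:00, 12:00-13:00.
Kavya ∩ Zara ∩ Keanu ∩ Zubin: 09:00-10:00.
Kavya ∩ Zara ∩ Keanu ∩ Zubin ∩ Carol: 09:00-10:00.

09:00-10:00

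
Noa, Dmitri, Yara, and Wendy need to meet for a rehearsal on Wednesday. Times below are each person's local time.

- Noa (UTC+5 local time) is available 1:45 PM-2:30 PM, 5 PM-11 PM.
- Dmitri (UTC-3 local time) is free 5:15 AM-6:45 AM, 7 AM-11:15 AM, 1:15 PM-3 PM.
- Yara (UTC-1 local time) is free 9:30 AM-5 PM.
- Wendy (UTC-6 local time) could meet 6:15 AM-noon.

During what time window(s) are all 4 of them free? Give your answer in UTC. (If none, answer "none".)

Noa in UTC: 08:45-09:30, 12:00-18:00 (subtract 5h to convert from UTC+5).
Dmitri in UTC: 08:15-09:45, 10:00-14:15, 16:15-18:00 (add 3h to convert from UTC-3).
Yara in UTC: 10:30-18:00 (add 1h to convert from UTC-1).
Wendy in UTC: 12:15-18:00 (add 6h to convert from UTC-6).
Noa ∩ Dmitri: 08:45-09:30, 12:00-14:15, 16:15-18:00.
Noa ∩ Dmitri ∩ Yara: 12:00-14:15, 16:15-18:00.
Noa ∩ Dmitri ∩ Yara ∩ Wendy: 12:15-14:15, 16:15-18:00.

12:15-14:15, 16:15-18:00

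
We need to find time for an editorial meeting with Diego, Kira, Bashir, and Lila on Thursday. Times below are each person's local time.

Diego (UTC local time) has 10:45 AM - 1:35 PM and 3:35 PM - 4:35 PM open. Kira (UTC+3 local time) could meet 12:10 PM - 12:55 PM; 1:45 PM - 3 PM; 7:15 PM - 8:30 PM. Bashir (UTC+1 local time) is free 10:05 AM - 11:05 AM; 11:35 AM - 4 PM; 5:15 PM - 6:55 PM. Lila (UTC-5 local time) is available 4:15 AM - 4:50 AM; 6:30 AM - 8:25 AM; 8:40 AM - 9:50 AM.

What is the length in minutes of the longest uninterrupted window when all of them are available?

Diego in UTC: 10:45-13:35, 15:35-16:35.
Kira in UTC: 09:10-09:55, 10:45-12:00, 16:15-17:30 (subtract 3h to convert from UTC+3).
Bashir in UTC: 09:05-10:05, 10:35-15:00, 16:15-17:55 (subtract 1h to convert from UTC+1).
Lila in UTC: 09:15-09:50, 11:30-13:25, 13:40-14:50 (add 5h to convert from UTC-5).
Diego ∩ Kira: 10:45-12:00, 16:15-16:35.
Diego ∩ Kira ∩ Bashir: 10:45-12:00, 16:15-16:35.
Diego ∩ Kira ∩ Bashir ∩ Lila: 11:30-12:00.
Those are the intersection windows.
The longest is 11:30-12:00 at 30 minutes.

30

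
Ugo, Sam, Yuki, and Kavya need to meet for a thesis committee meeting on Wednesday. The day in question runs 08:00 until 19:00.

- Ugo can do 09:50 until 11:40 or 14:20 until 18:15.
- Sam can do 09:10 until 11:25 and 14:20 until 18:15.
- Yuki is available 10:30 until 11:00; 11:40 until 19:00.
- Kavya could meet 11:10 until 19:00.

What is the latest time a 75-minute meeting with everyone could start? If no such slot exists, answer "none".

17:00

Ugo ∩ Sam: 09:50-11:25, 14:20-18:15.
Ugo ∩ Sam ∩ Yuki: 10:30-11:00, 14:20-18:15.
Ugo ∩ Sam ∩ Yuki ∩ Kavya: 14:20-18:15.
The last common window of at least 75 minutes is 14:20-18:15; a 75-minute meeting can start as late as 17:00 and still end by 18:15.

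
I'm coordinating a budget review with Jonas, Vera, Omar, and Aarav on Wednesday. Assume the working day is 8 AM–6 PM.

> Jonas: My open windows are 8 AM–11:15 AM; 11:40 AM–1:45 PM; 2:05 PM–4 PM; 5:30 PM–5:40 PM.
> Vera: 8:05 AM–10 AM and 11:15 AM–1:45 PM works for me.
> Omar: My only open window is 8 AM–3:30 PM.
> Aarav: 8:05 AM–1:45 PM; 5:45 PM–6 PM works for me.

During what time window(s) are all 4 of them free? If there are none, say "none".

08:05-10:00, 11:40-13:45

Jonas ∩ Vera: 08:05-10:00, 11:40-13:45.
Jonas ∩ Vera ∩ Omar: 08:05-10:00, 11:40-13:45.
Jonas ∩ Vera ∩ Omar ∩ Aarav: 08:05-10:00, 11:40-13:45.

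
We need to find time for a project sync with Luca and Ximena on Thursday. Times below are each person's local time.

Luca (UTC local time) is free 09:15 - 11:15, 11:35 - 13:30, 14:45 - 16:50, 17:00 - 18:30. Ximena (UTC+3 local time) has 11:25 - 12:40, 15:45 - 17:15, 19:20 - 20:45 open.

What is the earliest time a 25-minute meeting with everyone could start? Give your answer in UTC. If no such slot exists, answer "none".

09:15

Luca in UTC: 09:15-11:15, 11:35-13:30, 14:45-16:50, 17:00-18:30.
Ximena in UTC: 08:25-09:40, 12:45-14:15, 16:20-17:45 (subtract 3h to convert from UTC+3).
Luca ∩ Ximena: 09:15-09:40, 12:45-13:30, 16:20-16:50, 17:00-17:45.
Those are the intersection windows.
The first common window of at least 25 minutes is 09:15-09:40, so the earliest start is 09:15.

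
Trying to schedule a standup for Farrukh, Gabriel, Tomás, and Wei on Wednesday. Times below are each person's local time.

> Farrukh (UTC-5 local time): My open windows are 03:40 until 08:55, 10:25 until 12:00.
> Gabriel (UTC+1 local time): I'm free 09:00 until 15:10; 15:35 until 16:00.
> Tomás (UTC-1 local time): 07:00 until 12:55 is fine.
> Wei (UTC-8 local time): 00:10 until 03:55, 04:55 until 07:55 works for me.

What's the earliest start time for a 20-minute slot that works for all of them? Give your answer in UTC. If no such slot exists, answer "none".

08:40

Farrukh in UTC: 08:40-13:55, 15:25-17:00 (add 5h to convert from UTC-5).
Gabriel in UTC: 08:00-14:10, 14:35-15:00 (subtract 1h to convert from UTC+1).
Tomás in UTC: 08:00-13:55 (add 1h to convert from UTC-1).
Wei in UTC: 08:10-11:55, 12:55-15:55 (add 8h to convert from UTC-8).
Farrukh ∩ Gabriel: 08:40-13:55.
Farrukh ∩ Gabriel ∩ Tomás: 08:40-13:55.
Farrukh ∩ Gabriel ∩ Tomás ∩ Wei: 08:40-11:55, 12:55-13:55.
The first common window of at least 20 minutes is 08:40-11:55, so the earliest start is 08:40.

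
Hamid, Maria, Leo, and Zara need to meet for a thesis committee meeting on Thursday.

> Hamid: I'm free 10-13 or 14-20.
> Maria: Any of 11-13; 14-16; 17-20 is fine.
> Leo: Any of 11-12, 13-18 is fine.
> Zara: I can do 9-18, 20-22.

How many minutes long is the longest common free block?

120

Hamid ∩ Maria: 11:00-13:00, 14:00-16:00, 17:00-20:00.
Hamid ∩ Maria ∩ Leo: 11:00-12:00, 14:00-16:00, 17:00-18:00.
Hamid ∩ Maria ∩ Leo ∩ Zara: 11:00-12:00, 14:00-16:00, 17:00-18:00.
The longest is 14:00-16:00 at 120 minutes.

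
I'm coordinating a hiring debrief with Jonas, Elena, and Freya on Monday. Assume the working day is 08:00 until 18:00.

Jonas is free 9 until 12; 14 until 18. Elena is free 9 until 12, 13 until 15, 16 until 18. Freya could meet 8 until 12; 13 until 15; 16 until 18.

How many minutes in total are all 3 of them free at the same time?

Jonas ∩ Elena: 09:00-12:00, 14:00-15:00, 16:00-18:00.
Jonas ∩ Elena ∩ Freya: 09:00-12:00, 14:00-15:00, 16:00-18:00.
Summing the common windows: 180 + 60 + 120 = 360 minutes.

360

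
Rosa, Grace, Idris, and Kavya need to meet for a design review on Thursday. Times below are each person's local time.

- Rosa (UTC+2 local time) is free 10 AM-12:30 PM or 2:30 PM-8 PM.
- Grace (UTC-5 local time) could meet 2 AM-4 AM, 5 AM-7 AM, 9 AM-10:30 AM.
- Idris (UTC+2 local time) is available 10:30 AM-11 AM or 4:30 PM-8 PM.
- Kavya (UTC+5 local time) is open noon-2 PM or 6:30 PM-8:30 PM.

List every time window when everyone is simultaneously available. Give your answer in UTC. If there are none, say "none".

08:30-09:00, 14:30-15:30

Rosa in UTC: 08:00-10:30, 12:30-18:00 (subtract 2h to convert from UTC+2).
Grace in UTC: 07:00-09:00, 10:00-12:00, 14:00-15:30 (add 5h to convert from UTC-5).
Idris in UTC: 08:30-09:00, 14:30-18:00 (subtract 2h to convert from UTC+2).
Kavya in UTC: 07:00-09:00, 13:30-15:30 (subtract 5h to convert from UTC+5).
Rosa ∩ Grace: 08:00-09:00, 10:00-10:30, 14:00-15:30.
Rosa ∩ Grace ∩ Idris: 08:30-09:00, 14:30-15:30.
Rosa ∩ Grace ∩ Idris ∩ Kavya: 08:30-09:00, 14:30-15:30.
Those are the intersection windows.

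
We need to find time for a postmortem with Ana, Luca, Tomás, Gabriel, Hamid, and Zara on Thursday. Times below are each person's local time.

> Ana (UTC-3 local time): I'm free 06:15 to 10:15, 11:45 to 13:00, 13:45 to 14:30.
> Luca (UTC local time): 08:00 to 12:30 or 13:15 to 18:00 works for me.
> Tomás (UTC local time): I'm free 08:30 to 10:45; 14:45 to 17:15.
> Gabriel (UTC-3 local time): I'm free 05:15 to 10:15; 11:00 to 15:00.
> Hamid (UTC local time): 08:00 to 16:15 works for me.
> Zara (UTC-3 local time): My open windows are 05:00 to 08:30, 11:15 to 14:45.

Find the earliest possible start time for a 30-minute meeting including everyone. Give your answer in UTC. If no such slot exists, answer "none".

09:15

Ana in UTC: 09:15-13:15, 14:45-16:00, 16:45-17:30 (add 3h to convert from UTC-3).
Luca in UTC: 08:00-12:30, 13:15-18:00.
Tomás in UTC: 08:30-10:45, 14:45-17:15.
Gabriel in UTC: 08:15-13:15, 14:00-18:00 (add 3h to convert from UTC-3).
Hamid in UTC: 08:00-16:15.
Zara in UTC: 08:00-11:30, 14:15-17:45 (add 3h to convert from UTC-3).
Ana ∩ Luca: 09:15-12:30, 14:45-16:00, 16:45-17:30.
Ana ∩ Luca ∩ Tomás: 09:15-10:45, 14:45-16:00, 16:45-17:15.
Ana ∩ Luca ∩ Tomás ∩ Gabriel: 09:15-10:45, 14:45-16:00, 16:45-17:15.
Ana ∩ Luca ∩ Tomás ∩ Gabriel ∩ Hamid: 09:15-10:45, 14:45-16:00.
Ana ∩ Luca ∩ Tomás ∩ Gabriel ∩ Hamid ∩ Zara: 09:15-10:45, 14:45-16:00.
The first common window of at least 30 minutes is 09:15-10:45, so the earliest start is 09:15.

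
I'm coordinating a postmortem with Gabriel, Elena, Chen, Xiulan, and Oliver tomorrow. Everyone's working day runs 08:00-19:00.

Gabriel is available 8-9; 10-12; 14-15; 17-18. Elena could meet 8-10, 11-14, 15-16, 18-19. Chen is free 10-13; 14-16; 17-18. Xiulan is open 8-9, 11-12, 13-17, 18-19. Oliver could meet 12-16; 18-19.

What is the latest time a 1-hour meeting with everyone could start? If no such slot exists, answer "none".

none

Gabriel ∩ Elena: 08:00-09:00, 11:00-12:00.
Gabriel ∩ Elena ∩ Chen: 11:00-12:00.
Gabriel ∩ Elena ∩ Chen ∩ Xiulan: 11:00-12:00.
Gabriel ∩ Elena ∩ Chen ∩ Xiulan ∩ Oliver: ∅.
There is no time when everyone is free.
No common window is at least 60 minutes long.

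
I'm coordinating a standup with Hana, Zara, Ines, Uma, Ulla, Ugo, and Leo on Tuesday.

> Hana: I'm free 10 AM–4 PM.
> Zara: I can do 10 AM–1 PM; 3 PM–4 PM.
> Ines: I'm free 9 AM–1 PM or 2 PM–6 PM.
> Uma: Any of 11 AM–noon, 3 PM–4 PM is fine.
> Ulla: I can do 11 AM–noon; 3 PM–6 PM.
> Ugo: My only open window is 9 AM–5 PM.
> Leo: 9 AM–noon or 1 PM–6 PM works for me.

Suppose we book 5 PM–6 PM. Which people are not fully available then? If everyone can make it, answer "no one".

Hana: not fully free for 17:00-18:00. Zara: not fully free for 17:00-18:00. Ines: free for 17:00-18:00. Uma: not fully free for 17:00-18:00. Ulla: free for 17:00-18:00. Ugo: not fully free for 17:00-18:00. Leo: free for 17:00-18:00.

Hana, Ugo, Uma, Zara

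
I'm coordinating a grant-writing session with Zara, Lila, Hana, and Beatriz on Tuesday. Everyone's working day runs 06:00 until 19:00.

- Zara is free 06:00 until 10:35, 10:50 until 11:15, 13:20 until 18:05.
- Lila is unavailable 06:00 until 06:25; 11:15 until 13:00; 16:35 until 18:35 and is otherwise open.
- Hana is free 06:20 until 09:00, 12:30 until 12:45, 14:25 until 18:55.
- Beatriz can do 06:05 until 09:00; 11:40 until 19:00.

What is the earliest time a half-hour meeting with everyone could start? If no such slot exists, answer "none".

Zara free: 06:00-10:35, 10:50-11:15, 13:20-18:05.
Lila free: 06:25-11:15, 13:00-16:35, 18:35-19:00 (invert busy blocks within the working day).
Hana free: 06:20-09:00, 12:30-12:45, 14:25-18:55.
Beatriz free: 06:05-09:00, 11:40-19:00.
Zara ∩ Lila: 06:25-10:35, 10:50-11:15, 13:20-16:35.
Zara ∩ Lila ∩ Hana: 06:25-09:00, 14:25-16:35.
Zara ∩ Lila ∩ Hana ∩ Beatriz: 06:25-09:00, 14:25-16:35.
So the common availability across everyone is 06:25-09:00, 14:25-16:35.
The first common window of at least 30 minutes is 06:25-09:00, so the earliest start is 06:25.

06:25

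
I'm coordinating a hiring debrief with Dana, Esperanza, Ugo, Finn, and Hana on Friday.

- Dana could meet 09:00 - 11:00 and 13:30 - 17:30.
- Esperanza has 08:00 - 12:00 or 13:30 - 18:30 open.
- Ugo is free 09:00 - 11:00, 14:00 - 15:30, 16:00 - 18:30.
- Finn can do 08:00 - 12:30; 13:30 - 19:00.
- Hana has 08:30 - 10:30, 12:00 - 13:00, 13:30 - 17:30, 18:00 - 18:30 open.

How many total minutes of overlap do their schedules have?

270

Dana ∩ Esperanza: 09:00-11:00, 13:30-17:30.
Dana ∩ Esperanza ∩ Ugo: 09:00-11:00, 14:00-15:30, 16:00-17:30.
Dana ∩ Esperanza ∩ Ugo ∩ Finn: 09:00-11:00, 14:00-15:30, 16:00-17:30.
Dana ∩ Esperanza ∩ Ugo ∩ Finn ∩ Hana: 09:00-10:30, 14:00-15:30, 16:00-17:30.
Summing the common windows: 90 + 90 + 90 = 270 minutes.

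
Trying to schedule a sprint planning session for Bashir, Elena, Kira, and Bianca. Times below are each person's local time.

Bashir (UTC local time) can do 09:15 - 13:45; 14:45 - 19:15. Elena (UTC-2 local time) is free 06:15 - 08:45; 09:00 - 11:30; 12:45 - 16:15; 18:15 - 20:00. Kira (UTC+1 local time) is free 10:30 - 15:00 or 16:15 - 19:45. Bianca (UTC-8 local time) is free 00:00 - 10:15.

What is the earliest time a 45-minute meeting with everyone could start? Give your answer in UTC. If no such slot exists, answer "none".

09:30

Bashir in UTC: 09:15-13:45, 14:45-19:15.
Elena in UTC: 08:15-10:45, 11:00-13:30, 14:45-18:15, 20:15-22:00 (add 2h to convert from UTC-2).
Kira in UTC: 09:30-14:00, 15:15-18:45 (subtract 1h to convert from UTC+1).
Bianca in UTC: 08:00-18:15 (add 8h to convert from UTC-8).
Bashir ∩ Elena: 09:15-10:45, 11:00-13:30, 14:45-18:15.
Bashir ∩ Elena ∩ Kira: 09:30-10:45, 11:00-13:30, 15:15-18:15.
Bashir ∩ Elena ∩ Kira ∩ Bianca: 09:30-10:45, 11:00-13:30, 15:15-18:15.
Those are the intersection windows.
The first common window of at least 45 minutes is 09:30-10:45, so the earliest start is 09:30.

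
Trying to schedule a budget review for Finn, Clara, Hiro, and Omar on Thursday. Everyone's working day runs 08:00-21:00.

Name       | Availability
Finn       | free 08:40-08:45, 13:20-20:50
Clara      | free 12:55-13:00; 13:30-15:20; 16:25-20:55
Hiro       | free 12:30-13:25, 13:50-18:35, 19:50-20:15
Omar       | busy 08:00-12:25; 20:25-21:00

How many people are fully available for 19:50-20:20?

Finn free: 08:40-08:45, 13:20-20:50.
Clara free: 12:55-13:00, 13:30-15:20, 16:25-20:55.
Hiro free: 12:30-13:25, 13:50-18:35, 19:50-20:15.
Omar free: 12:25-20:25 (invert busy blocks within the working day).
Finn, Clara, and Omar can make the full 19:50-20:20 slot — that's 3.

3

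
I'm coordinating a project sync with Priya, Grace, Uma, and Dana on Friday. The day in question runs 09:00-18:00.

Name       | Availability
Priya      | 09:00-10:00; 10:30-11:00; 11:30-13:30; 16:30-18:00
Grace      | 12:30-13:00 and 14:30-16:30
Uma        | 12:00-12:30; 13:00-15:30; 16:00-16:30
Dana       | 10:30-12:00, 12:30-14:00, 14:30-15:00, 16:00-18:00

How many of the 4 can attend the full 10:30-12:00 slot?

1

Dana can make the full 10:30-12:00 slot — that's 1.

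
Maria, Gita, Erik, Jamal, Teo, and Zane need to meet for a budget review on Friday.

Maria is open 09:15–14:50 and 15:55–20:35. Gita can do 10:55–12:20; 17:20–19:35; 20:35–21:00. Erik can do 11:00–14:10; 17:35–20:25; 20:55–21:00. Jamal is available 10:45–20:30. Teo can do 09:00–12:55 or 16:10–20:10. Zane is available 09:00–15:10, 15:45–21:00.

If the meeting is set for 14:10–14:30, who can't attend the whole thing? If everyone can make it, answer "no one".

Erik, Gita, Teo

Maria: free for 14:10-14:30. Gita: not fully free for 14:10-14:30. Erik: not fully free for 14:10-14:30. Jamal: free for 14:10-14:30. Teo: not fully free for 14:10-14:30. Zane: free for 14:10-14:30.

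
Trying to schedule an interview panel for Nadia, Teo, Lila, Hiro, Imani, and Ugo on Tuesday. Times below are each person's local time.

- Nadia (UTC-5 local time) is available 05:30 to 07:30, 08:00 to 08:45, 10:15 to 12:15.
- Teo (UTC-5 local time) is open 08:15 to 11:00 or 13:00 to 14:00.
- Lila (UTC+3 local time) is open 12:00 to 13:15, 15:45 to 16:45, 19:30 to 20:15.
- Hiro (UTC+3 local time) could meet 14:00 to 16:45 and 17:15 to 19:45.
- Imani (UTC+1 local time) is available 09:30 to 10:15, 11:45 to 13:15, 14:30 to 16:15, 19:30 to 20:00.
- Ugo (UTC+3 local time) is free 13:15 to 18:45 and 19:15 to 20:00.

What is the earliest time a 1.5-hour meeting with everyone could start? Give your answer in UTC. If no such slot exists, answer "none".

none

Nadia in UTC: 10:30-12:30, 13:00-13:45, 15:15-17:15 (add 5h to convert from UTC-5).
Teo in UTC: 13:15-16:00, 18:00-19:00 (add 5h to convert from UTC-5).
Lila in UTC: 09:00-10:15, 12:45-13:45, 16:30-17:15 (subtract 3h to convert from UTC+3).
Hiro in UTC: 11:00-13:45, 14:15-16:45 (subtract 3h to convert from UTC+3).
Imani in UTC: 08:30-09:15, 10:45-12:15, 13:30-15:15, 18:30-19:00 (subtract 1h to convert from UTC+1).
Ugo in UTC: 10:15-15:45, 16:15-17:00 (subtract 3h to convert from UTC+3).
Nadia ∩ Teo: 13:15-13:45, 15:15-16:00.
Nadia ∩ Teo ∩ Lila: 13:15-13:45.
Nadia ∩ Teo ∩ Lila ∩ Hiro: 13:15-13:45.
Nadia ∩ Teo ∩ Lila ∩ Hiro ∩ Imani: 13:30-13:45.
Nadia ∩ Teo ∩ Lila ∩ Hiro ∩ Imani ∩ Ugo: 13:30-13:45.
No common window is at least 90 minutes long.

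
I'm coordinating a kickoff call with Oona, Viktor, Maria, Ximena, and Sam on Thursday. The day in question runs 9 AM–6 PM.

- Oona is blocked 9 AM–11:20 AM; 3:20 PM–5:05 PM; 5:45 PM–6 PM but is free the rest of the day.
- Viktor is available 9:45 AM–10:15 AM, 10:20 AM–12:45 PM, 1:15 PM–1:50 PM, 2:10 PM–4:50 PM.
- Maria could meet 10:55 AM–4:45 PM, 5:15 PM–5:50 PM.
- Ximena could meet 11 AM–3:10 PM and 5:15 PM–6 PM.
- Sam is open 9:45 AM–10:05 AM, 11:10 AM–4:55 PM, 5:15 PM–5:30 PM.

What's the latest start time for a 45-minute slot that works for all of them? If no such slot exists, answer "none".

Oona free: 11:20-15:20, 17:05-17:45 (invert busy blocks within the working day).
Viktor free: 09:45-10:15, 10:20-12:45, 13:15-13:50, 14:10-16:50.
Maria free: 10:55-16:45, 17:15-17:50.
Ximena free: 11:00-15:10, 17:15-18:00.
Sam free: 09:45-10:05, 11:10-16:55, 17:15-17:30.
Oona ∩ Viktor: 11:20-12:45, 13:15-13:50, 14:10-15:20.
Oona ∩ Viktor ∩ Maria: 11:20-12:45, 13:15-13:50, 14:10-15:20.
Oona ∩ Viktor ∩ Maria ∩ Ximena: 11:20-12:45, 13:15-13:50, 14:10-15:10.
Oona ∩ Viktor ∩ Maria ∩ Ximena ∩ Sam: 11:20-12:45, 13:15-13:50, 14:10-15:10.
Those are the intersection windows.
The last common window of at least 45 minutes is 14:10-15:10; a 45-minute meeting can start as late as 14:25 and still end by 15:10.

14:25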